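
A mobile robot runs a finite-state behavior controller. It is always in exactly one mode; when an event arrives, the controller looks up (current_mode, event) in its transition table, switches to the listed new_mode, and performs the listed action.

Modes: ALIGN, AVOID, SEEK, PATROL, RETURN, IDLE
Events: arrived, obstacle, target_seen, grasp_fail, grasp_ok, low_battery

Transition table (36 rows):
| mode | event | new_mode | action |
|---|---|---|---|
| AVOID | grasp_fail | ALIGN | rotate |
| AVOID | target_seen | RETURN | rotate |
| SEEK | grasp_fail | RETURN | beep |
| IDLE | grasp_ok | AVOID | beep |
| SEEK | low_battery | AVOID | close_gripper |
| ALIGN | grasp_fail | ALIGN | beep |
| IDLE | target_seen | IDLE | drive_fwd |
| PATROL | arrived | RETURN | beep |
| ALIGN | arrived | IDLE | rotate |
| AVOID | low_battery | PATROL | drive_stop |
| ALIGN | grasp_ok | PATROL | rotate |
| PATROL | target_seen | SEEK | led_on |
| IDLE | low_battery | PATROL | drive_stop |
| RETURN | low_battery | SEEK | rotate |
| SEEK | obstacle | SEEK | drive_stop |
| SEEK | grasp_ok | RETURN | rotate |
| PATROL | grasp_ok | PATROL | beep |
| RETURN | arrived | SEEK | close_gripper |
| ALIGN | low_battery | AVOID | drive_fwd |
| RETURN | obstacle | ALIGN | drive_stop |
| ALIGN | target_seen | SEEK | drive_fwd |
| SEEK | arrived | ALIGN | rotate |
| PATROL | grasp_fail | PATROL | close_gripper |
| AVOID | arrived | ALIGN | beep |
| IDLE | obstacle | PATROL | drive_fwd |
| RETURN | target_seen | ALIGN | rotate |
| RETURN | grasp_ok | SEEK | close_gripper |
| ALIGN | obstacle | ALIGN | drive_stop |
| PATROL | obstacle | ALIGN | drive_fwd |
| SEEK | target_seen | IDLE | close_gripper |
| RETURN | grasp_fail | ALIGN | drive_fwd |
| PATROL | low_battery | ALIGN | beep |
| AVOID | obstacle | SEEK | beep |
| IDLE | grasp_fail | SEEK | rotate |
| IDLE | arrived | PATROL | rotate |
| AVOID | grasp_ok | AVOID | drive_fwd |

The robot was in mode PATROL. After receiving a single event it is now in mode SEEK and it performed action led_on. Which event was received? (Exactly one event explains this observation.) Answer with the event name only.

target_seen

try arrived: (PATROL, arrived) → (RETURN, beep)
try obstacle: (PATROL, obstacle) → (ALIGN, drive_fwd)
try target_seen: (PATROL, target_seen) → (SEEK, led_on)  ← matches
try grasp_fail: (PATROL, grasp_fail) → (PATROL, close_gripper)
try grasp_ok: (PATROL, grasp_ok) → (PATROL, beep)
try low_battery: (PATROL, low_battery) → (ALIGN, beep)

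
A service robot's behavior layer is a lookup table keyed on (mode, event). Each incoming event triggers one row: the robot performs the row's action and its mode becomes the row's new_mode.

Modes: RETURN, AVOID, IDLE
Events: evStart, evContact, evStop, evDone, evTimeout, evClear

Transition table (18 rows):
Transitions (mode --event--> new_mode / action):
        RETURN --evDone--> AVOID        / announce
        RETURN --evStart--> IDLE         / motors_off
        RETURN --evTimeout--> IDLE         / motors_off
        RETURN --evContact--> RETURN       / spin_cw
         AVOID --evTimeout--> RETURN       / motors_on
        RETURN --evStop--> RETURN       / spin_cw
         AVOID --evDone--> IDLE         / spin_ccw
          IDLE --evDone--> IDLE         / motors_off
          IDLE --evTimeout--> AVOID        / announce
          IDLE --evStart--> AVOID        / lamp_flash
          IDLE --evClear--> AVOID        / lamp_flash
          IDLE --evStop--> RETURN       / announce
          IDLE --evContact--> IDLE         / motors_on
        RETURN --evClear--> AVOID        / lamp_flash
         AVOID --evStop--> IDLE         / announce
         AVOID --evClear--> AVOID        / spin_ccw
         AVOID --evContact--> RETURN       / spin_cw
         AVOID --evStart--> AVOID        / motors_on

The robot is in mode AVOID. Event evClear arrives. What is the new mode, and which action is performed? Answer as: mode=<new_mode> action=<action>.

mode=AVOID action=spin_ccw

current mode = AVOID; filter table to that mode:
  (AVOID, evTimeout) → (RETURN, motors_on)
  (AVOID, evDone) → (IDLE, spin_ccw)
  (AVOID, evStop) → (IDLE, announce)
  (AVOID, evClear) → (AVOID, spin_ccw)  ← event matches
  (AVOID, evContact) → (RETURN, spin_cw)
  (AVOID, evStart) → (AVOID, motors_on)
event = evClear selects (AVOID, spin_ccw)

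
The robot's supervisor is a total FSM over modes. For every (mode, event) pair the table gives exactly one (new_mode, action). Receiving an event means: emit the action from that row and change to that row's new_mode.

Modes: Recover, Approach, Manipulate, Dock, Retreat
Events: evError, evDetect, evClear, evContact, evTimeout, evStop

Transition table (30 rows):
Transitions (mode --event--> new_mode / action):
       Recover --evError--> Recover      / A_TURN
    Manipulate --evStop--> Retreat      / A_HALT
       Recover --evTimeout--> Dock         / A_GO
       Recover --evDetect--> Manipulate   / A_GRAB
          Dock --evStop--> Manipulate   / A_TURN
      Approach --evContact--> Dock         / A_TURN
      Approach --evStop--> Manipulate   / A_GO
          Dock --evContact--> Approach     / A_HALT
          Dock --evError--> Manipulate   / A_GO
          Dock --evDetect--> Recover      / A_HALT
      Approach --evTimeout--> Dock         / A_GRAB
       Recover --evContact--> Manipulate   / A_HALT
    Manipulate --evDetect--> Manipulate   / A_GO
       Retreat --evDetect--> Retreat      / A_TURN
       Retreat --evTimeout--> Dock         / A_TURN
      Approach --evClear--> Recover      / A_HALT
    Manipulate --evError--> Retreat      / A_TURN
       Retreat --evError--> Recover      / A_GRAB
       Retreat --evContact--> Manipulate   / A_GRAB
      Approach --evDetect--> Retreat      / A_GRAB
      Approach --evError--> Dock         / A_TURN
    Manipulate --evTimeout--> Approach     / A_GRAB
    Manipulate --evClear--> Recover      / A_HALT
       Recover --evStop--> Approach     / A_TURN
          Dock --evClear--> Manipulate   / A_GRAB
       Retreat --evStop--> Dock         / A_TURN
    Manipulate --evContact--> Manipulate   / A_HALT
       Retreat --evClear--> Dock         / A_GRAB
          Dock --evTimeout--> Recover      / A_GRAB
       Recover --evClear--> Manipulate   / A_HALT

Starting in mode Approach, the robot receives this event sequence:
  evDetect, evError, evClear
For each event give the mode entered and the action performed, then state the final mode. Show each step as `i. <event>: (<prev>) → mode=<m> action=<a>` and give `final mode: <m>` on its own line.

final mode: Manipulate

1. evDetect: (Approach) → mode=Retreat action=A_GRAB
2. evError: (Retreat) → mode=Recover action=A_GRAB
3. evClear: (Recover) → mode=Manipulate action=A_HALT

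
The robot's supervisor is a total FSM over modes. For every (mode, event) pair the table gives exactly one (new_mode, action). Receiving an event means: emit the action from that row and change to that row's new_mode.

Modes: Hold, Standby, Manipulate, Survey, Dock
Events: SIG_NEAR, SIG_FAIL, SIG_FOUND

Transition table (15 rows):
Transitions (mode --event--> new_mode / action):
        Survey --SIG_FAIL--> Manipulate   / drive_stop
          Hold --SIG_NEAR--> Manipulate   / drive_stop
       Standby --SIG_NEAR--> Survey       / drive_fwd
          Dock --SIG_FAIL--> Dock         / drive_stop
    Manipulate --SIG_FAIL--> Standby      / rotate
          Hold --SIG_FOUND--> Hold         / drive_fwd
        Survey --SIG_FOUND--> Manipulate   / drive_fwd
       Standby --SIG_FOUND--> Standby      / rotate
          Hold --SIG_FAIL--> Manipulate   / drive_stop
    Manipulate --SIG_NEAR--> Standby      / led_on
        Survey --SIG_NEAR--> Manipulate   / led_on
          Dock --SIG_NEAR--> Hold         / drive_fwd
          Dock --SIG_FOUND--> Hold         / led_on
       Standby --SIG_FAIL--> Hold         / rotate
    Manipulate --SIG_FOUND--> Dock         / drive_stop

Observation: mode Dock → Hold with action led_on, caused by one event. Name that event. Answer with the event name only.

SIG_FOUND

try SIG_NEAR: (Dock, SIG_NEAR) → (Hold, drive_fwd)
try SIG_FAIL: (Dock, SIG_FAIL) → (Dock, drive_stop)
try SIG_FOUND: (Dock, SIG_FOUND) → (Hold, led_on)  ← matches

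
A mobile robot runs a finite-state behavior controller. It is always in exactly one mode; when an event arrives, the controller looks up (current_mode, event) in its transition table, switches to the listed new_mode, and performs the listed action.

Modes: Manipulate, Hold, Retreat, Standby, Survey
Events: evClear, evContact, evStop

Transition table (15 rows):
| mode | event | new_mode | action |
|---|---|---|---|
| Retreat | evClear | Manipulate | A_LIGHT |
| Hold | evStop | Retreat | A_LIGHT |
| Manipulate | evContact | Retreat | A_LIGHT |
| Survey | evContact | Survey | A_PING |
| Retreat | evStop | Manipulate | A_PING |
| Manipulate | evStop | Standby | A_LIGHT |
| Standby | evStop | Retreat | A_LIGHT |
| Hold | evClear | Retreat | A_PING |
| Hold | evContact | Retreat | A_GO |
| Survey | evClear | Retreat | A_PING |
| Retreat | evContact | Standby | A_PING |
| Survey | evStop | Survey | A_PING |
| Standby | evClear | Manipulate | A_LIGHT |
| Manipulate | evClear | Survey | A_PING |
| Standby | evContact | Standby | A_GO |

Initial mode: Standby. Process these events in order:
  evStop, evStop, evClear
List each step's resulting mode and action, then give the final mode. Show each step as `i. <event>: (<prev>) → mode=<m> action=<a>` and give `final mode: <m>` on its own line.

final mode: Survey

1. evStop: (Standby) → mode=Retreat action=A_LIGHT
2. evStop: (Retreat) → mode=Manipulate action=A_PING
3. evClear: (Manipulate) → mode=Survey action=A_PING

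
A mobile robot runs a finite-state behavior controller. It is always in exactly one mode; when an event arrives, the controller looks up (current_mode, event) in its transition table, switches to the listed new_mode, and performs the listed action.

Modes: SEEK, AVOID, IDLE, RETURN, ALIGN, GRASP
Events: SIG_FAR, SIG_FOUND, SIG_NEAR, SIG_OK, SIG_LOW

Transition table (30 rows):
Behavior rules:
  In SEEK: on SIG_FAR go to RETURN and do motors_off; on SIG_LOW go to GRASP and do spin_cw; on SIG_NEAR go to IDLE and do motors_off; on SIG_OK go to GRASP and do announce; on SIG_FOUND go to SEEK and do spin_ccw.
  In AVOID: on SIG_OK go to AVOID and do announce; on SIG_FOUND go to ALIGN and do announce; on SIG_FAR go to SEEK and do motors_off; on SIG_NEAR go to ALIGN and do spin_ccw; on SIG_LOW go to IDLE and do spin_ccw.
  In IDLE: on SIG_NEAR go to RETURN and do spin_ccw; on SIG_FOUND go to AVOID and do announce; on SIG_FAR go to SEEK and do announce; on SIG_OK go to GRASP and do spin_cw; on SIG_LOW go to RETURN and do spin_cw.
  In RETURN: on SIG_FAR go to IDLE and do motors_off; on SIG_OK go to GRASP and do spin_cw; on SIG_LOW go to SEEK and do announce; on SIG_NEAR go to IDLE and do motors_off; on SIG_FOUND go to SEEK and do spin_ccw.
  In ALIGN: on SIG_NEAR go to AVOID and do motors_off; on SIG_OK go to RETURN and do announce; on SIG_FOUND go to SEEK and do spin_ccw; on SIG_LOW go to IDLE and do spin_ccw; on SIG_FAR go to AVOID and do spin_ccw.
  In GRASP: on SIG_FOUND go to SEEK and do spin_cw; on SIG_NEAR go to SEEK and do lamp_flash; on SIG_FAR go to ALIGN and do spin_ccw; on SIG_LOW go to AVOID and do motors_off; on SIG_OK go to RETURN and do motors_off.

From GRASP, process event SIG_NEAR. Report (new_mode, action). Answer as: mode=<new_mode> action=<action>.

current mode = GRASP; filter table to that mode:
  (GRASP, SIG_FOUND) → (SEEK, spin_cw)
  (GRASP, SIG_NEAR) → (SEEK, lamp_flash)  ← event matches
  (GRASP, SIG_FAR) → (ALIGN, spin_ccw)
  (GRASP, SIG_LOW) → (AVOID, motors_off)
  (GRASP, SIG_OK) → (RETURN, motors_off)
event = SIG_NEAR selects (SEEK, lamp_flash)

mode=SEEK action=lamp_flash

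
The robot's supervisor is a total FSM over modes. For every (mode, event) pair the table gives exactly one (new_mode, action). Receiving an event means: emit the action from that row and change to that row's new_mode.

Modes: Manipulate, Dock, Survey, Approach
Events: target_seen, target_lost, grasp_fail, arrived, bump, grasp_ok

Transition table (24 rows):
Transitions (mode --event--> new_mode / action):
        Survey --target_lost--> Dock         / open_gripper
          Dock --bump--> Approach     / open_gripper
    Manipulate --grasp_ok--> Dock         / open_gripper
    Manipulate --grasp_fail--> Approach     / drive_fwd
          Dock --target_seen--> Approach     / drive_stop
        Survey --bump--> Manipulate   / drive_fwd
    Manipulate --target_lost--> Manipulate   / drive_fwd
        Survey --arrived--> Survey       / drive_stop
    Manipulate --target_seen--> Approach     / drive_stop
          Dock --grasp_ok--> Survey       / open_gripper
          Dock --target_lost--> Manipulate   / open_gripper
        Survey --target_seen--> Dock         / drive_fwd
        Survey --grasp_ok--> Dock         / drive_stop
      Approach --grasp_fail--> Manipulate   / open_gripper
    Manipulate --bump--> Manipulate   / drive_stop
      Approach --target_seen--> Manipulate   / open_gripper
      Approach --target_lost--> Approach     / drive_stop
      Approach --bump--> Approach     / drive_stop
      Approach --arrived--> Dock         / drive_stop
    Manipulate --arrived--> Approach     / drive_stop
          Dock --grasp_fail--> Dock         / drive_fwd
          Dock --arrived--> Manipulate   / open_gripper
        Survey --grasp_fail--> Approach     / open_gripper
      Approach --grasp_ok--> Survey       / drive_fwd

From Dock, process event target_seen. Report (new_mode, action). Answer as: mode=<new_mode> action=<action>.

mode=Approach action=drive_stop

current mode = Dock; filter table to that mode:
  (Dock, bump) → (Approach, open_gripper)
  (Dock, target_seen) → (Approach, drive_stop)  ← event matches
  (Dock, grasp_ok) → (Survey, open_gripper)
  (Dock, target_lost) → (Manipulate, open_gripper)
  (Dock, grasp_fail) → (Dock, drive_fwd)
  (Dock, arrived) → (Manipulate, open_gripper)
event = target_seen selects (Approach, drive_stop)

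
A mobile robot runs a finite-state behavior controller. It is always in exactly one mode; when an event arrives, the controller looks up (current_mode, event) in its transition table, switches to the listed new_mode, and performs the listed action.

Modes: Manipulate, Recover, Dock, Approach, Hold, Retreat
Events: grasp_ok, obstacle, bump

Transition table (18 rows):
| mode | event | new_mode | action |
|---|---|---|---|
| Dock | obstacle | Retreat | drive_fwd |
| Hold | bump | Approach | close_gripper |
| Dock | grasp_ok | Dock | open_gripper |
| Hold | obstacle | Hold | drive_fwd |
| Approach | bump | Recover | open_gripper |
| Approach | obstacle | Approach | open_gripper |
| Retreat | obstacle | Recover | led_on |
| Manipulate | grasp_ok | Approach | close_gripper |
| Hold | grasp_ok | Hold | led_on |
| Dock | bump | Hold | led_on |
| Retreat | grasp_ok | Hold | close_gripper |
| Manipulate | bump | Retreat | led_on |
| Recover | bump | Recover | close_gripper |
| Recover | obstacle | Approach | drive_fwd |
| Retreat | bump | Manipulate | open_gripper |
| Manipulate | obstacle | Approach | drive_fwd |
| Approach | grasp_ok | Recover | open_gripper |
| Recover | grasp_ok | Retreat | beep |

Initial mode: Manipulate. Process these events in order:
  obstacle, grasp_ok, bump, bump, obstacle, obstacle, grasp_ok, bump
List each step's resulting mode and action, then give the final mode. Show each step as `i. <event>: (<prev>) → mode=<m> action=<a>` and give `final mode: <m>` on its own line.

final mode: Recover

1. obstacle: (Manipulate) → mode=Approach action=drive_fwd
2. grasp_ok: (Approach) → mode=Recover action=open_gripper
3. bump: (Recover) → mode=Recover action=close_gripper
4. bump: (Recover) → mode=Recover action=close_gripper
5. obstacle: (Recover) → mode=Approach action=drive_fwd
6. obstacle: (Approach) → mode=Approach action=open_gripper
7. grasp_ok: (Approach) → mode=Recover action=open_gripper
8. bump: (Recover) → mode=Recover action=close_gripper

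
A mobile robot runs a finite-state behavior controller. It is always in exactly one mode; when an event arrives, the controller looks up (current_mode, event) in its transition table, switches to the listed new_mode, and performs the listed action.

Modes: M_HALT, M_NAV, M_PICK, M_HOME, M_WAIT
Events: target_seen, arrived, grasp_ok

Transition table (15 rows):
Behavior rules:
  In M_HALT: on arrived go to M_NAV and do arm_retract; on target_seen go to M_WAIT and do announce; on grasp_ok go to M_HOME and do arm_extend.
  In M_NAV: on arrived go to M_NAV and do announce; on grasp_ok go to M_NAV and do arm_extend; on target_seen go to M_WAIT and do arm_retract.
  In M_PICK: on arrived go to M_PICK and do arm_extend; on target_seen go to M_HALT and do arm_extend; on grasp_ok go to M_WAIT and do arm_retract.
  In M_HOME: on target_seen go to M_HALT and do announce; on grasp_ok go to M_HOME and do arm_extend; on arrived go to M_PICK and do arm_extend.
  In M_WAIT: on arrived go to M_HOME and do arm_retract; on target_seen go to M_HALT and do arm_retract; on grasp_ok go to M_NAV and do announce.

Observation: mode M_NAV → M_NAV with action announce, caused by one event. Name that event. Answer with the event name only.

try target_seen: (M_NAV, target_seen) → (M_WAIT, arm_retract)
try arrived: (M_NAV, arrived) → (M_NAV, announce)  ← matches
try grasp_ok: (M_NAV, grasp_ok) → (M_NAV, arm_extend)

arrived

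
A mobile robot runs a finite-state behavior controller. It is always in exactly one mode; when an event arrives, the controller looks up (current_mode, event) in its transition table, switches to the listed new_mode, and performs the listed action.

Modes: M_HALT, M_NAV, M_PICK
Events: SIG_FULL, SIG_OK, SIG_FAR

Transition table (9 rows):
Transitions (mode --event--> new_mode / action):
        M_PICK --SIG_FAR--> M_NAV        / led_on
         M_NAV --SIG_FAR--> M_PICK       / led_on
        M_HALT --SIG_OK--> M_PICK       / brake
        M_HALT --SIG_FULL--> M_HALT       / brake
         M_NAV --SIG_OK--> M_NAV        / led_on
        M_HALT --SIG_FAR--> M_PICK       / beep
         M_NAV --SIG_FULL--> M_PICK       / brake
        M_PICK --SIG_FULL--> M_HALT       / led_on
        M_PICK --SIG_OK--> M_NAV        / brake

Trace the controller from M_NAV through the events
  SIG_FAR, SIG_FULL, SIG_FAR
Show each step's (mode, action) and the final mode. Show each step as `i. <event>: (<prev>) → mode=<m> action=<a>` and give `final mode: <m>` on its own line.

final mode: M_PICK

1. SIG_FAR: (M_NAV) → mode=M_PICK action=led_on
2. SIG_FULL: (M_PICK) → mode=M_HALT action=led_on
3. SIG_FAR: (M_HALT) → mode=M_PICK action=beep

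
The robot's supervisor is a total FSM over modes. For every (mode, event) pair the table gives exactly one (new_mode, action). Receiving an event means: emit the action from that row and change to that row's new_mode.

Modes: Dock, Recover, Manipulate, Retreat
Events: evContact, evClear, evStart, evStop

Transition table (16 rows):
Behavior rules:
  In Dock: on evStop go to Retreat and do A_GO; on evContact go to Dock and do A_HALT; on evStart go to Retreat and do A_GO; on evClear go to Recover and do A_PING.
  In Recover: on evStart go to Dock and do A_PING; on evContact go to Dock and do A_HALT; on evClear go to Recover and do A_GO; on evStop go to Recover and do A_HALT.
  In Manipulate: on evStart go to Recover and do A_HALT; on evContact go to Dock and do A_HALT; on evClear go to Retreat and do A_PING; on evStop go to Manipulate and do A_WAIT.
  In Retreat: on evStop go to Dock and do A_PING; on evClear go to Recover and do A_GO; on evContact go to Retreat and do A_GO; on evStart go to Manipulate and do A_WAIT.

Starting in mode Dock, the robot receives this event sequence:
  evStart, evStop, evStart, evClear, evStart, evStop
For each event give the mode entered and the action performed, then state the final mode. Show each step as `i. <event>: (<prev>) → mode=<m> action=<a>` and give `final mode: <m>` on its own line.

1. evStart: (Dock) → mode=Retreat action=A_GO
2. evStop: (Retreat) → mode=Dock action=A_PING
3. evStart: (Dock) → mode=Retreat action=A_GO
4. evClear: (Retreat) → mode=Recover action=A_GO
5. evStart: (Recover) → mode=Dock action=A_PING
6. evStop: (Dock) → mode=Retreat action=A_GO

final mode: Retreat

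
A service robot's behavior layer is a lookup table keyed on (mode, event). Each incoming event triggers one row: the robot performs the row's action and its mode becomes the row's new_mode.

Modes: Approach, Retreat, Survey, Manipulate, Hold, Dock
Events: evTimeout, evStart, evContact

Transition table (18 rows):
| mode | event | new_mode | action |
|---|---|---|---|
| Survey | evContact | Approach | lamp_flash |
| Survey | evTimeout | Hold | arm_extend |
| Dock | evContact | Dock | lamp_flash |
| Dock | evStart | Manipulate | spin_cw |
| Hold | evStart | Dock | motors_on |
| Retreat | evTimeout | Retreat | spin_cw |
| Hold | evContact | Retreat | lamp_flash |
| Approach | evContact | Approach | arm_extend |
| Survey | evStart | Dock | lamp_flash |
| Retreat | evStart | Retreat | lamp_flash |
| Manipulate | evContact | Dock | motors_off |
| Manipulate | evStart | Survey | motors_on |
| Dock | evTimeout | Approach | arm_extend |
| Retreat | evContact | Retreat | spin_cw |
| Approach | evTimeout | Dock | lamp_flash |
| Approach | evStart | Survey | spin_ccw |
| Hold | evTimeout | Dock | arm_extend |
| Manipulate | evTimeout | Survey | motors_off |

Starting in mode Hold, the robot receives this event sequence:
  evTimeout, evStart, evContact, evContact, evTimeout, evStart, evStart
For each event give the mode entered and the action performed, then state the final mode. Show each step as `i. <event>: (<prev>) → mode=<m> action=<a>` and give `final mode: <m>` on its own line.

1. evTimeout: (Hold) → mode=Dock action=arm_extend
2. evStart: (Dock) → mode=Manipulate action=spin_cw
3. evContact: (Manipulate) → mode=Dock action=motors_off
4. evContact: (Dock) → mode=Dock action=lamp_flash
5. evTimeout: (Dock) → mode=Approach action=arm_extend
6. evStart: (Approach) → mode=Survey action=spin_ccw
7. evStart: (Survey) → mode=Dock action=lamp_flash

final mode: Dock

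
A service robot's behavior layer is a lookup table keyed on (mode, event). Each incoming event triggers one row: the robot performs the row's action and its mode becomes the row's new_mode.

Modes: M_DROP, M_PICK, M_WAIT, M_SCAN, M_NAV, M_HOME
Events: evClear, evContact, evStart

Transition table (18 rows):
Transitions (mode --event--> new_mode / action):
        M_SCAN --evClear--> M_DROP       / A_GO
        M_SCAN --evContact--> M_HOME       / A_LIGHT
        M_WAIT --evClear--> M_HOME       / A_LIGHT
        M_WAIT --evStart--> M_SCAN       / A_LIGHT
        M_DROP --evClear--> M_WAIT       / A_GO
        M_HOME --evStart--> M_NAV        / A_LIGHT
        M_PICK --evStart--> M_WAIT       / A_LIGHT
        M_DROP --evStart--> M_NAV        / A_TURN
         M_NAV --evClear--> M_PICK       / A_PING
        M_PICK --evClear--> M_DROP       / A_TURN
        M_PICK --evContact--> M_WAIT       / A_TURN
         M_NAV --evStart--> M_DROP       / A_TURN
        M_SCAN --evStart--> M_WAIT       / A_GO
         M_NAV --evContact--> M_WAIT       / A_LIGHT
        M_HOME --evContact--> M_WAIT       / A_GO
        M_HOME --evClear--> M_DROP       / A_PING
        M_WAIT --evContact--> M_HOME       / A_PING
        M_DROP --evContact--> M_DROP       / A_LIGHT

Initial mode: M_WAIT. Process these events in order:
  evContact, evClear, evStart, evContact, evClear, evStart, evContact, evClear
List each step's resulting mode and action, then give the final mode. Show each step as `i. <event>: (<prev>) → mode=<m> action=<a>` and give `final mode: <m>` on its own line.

final mode: M_HOME

1. evContact: (M_WAIT) → mode=M_HOME action=A_PING
2. evClear: (M_HOME) → mode=M_DROP action=A_PING
3. evStart: (M_DROP) → mode=M_NAV action=A_TURN
4. evContact: (M_NAV) → mode=M_WAIT action=A_LIGHT
5. evClear: (M_WAIT) → mode=M_HOME action=A_LIGHT
6. evStart: (M_HOME) → mode=M_NAV action=A_LIGHT
7. evContact: (M_NAV) → mode=M_WAIT action=A_LIGHT
8. evClear: (M_WAIT) → mode=M_HOME action=A_LIGHT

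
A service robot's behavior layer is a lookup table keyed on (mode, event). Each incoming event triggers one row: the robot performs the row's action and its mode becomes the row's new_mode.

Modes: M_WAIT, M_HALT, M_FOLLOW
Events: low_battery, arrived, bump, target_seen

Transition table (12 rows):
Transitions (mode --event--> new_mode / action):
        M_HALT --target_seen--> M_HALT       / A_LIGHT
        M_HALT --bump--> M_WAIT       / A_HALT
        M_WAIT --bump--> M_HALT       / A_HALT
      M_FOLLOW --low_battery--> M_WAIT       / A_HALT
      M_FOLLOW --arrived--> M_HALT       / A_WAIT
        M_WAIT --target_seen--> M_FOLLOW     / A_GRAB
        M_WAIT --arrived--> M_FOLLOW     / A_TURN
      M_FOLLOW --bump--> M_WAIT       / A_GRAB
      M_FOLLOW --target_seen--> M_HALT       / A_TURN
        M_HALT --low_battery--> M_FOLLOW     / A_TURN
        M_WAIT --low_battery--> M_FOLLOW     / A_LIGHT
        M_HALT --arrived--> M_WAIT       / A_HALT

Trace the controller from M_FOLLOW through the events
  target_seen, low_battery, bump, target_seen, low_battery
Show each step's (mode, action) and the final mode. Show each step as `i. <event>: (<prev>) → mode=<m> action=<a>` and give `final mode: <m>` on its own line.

final mode: M_WAIT

1. target_seen: (M_FOLLOW) → mode=M_HALT action=A_TURN
2. low_battery: (M_HALT) → mode=M_FOLLOW action=A_TURN
3. bump: (M_FOLLOW) → mode=M_WAIT action=A_GRAB
4. target_seen: (M_WAIT) → mode=M_FOLLOW action=A_GRAB
5. low_battery: (M_FOLLOW) → mode=M_WAIT action=A_HALT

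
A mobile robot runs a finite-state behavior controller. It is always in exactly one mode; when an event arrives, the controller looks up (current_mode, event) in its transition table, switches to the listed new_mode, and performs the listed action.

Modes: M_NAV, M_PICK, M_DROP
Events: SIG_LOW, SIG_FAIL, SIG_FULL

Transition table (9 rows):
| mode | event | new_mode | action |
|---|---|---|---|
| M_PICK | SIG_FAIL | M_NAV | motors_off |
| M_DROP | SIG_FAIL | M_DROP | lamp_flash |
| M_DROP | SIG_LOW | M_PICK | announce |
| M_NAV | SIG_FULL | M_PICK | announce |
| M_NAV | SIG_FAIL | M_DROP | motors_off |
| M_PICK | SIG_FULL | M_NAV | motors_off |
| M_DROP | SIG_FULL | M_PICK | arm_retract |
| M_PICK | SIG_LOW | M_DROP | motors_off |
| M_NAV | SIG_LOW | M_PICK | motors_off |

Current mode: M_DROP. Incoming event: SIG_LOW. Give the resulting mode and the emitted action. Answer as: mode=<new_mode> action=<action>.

mode=M_PICK action=announce

current mode = M_DROP; filter table to that mode:
  (M_DROP, SIG_FAIL) → (M_DROP, lamp_flash)
  (M_DROP, SIG_LOW) → (M_PICK, announce)  ← event matches
  (M_DROP, SIG_FULL) → (M_PICK, arm_retract)
event = SIG_LOW selects (M_PICK, announce)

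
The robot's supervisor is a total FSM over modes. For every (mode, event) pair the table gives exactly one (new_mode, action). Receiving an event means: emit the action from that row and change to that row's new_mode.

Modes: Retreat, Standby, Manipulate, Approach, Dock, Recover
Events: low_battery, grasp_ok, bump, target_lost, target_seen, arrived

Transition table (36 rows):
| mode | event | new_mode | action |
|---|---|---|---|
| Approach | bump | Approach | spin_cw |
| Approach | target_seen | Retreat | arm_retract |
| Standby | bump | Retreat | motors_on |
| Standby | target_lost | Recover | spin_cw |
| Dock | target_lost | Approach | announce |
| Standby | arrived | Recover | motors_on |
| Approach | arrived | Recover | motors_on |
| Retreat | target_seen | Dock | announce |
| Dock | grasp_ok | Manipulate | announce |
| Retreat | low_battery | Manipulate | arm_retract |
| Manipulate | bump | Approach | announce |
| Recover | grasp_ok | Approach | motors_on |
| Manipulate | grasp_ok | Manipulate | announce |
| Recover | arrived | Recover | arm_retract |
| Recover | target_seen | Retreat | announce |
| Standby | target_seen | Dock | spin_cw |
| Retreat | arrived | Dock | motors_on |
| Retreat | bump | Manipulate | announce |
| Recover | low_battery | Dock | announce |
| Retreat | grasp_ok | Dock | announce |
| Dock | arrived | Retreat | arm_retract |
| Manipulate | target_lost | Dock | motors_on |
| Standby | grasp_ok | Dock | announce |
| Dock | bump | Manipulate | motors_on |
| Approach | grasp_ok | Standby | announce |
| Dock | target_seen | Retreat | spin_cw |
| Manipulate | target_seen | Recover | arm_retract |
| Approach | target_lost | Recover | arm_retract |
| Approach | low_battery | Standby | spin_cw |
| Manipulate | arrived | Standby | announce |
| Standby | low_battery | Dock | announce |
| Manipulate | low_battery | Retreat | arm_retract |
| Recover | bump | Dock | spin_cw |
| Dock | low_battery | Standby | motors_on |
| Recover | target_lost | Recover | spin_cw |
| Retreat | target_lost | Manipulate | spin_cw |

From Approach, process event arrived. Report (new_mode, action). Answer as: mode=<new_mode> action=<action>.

mode=Recover action=motors_on

current mode = Approach; filter table to that mode:
  (Approach, bump) → (Approach, spin_cw)
  (Approach, target_seen) → (Retreat, arm_retract)
  (Approach, arrived) → (Recover, motors_on)  ← event matches
  (Approach, grasp_ok) → (Standby, announce)
  (Approach, target_lost) → (Recover, arm_retract)
  (Approach, low_battery) → (Standby, spin_cw)
event = arrived selects (Recover, motors_on)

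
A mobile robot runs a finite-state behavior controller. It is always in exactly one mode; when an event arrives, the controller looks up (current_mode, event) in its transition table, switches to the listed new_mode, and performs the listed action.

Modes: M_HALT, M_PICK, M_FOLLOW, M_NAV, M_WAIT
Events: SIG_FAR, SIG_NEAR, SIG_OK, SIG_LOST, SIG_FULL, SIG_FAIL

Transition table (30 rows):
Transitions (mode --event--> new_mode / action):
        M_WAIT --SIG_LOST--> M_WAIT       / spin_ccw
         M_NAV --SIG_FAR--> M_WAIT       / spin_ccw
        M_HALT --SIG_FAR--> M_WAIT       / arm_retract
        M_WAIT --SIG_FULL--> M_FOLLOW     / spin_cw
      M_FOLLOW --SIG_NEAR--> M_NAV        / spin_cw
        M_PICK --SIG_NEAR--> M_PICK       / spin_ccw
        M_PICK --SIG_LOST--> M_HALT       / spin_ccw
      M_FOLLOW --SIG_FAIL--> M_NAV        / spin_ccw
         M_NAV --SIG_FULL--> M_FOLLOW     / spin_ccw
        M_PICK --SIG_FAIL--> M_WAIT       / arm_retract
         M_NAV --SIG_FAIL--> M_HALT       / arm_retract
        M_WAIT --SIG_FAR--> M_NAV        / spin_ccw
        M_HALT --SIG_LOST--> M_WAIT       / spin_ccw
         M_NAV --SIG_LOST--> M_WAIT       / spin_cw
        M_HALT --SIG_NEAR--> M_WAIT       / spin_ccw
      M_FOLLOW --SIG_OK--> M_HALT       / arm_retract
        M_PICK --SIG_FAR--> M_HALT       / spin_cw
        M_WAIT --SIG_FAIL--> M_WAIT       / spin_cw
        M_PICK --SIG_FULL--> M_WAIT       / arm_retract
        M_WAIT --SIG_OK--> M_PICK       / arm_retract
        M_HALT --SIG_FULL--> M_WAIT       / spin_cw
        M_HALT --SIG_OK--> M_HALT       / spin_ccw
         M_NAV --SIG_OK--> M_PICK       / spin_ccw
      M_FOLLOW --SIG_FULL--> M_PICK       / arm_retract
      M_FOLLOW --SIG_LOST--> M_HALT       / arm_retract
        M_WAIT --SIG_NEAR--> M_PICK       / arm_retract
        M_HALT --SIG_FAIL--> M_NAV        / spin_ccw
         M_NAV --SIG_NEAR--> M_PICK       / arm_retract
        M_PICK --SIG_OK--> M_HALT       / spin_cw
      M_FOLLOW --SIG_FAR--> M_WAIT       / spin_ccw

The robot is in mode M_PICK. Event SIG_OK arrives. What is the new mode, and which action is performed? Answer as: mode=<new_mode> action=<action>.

current mode = M_PICK; filter table to that mode:
  (M_PICK, SIG_NEAR) → (M_PICK, spin_ccw)
  (M_PICK, SIG_LOST) → (M_HALT, spin_ccw)
  (M_PICK, SIG_FAIL) → (M_WAIT, arm_retract)
  (M_PICK, SIG_FAR) → (M_HALT, spin_cw)
  (M_PICK, SIG_FULL) → (M_WAIT, arm_retract)
  (M_PICK, SIG_OK) → (M_HALT, spin_cw)  ← event matches
event = SIG_OK selects (M_HALT, spin_cw)

mode=M_HALT action=spin_cw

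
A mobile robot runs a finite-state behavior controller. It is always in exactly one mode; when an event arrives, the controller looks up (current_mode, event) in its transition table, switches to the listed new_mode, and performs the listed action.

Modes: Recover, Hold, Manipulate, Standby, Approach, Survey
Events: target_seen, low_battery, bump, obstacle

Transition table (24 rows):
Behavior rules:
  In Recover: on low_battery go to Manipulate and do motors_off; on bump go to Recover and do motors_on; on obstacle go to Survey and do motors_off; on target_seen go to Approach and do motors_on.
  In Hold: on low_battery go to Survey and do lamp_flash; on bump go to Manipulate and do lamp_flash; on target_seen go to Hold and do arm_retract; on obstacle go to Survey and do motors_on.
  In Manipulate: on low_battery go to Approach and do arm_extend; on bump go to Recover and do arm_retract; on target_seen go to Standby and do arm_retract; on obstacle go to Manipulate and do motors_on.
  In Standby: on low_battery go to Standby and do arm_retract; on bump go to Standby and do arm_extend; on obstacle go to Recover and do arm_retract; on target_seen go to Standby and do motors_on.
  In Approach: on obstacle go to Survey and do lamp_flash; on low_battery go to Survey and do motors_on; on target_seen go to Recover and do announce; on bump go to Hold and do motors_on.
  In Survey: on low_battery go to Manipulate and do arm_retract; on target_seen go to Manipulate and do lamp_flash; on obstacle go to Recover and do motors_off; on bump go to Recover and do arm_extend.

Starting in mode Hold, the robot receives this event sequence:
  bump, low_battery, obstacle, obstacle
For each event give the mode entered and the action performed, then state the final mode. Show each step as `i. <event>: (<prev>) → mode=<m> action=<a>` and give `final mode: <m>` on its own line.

final mode: Recover

1. bump: (Hold) → mode=Manipulate action=lamp_flash
2. low_battery: (Manipulate) → mode=Approach action=arm_extend
3. obstacle: (Approach) → mode=Survey action=lamp_flash
4. obstacle: (Survey) → mode=Recover action=motors_off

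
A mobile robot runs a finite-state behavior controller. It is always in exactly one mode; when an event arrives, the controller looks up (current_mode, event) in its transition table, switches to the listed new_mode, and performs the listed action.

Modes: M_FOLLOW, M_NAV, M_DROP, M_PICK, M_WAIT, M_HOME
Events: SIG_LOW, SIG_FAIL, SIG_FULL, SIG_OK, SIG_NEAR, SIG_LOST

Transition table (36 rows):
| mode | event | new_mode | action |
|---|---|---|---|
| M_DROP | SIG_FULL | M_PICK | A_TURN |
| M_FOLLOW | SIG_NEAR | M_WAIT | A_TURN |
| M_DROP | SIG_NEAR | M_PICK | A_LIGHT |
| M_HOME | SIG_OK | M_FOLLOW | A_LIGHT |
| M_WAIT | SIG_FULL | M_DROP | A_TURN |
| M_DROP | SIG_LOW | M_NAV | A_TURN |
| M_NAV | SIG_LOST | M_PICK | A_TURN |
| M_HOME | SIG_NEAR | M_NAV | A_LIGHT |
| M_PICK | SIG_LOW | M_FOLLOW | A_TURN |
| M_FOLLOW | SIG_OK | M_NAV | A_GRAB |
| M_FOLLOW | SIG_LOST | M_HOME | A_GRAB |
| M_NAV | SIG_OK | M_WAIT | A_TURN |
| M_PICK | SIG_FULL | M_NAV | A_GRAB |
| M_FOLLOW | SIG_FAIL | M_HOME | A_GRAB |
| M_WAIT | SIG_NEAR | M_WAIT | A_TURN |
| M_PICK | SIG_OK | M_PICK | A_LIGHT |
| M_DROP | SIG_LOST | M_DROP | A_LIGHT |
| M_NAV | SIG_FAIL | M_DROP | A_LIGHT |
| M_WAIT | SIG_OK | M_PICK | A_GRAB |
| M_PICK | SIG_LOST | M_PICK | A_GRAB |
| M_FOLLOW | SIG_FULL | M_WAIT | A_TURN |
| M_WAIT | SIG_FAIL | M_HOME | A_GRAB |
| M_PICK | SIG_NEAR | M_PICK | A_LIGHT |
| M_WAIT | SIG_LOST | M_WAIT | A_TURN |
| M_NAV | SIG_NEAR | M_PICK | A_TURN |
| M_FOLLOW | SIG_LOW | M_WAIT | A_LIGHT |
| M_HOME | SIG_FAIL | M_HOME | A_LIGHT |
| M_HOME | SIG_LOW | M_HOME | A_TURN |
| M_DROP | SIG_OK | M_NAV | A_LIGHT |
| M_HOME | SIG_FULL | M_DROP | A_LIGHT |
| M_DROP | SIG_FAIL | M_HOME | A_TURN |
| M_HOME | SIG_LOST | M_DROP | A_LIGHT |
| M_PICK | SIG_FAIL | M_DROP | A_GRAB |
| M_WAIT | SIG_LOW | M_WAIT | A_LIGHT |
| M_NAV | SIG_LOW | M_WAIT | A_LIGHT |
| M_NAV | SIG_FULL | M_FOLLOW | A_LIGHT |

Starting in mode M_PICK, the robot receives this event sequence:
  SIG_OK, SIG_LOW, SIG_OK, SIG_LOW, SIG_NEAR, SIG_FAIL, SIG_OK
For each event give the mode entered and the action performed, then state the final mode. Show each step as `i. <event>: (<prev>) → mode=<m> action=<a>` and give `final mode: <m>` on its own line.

1. SIG_OK: (M_PICK) → mode=M_PICK action=A_LIGHT
2. SIG_LOW: (M_PICK) → mode=M_FOLLOW action=A_TURN
3. SIG_OK: (M_FOLLOW) → mode=M_NAV action=A_GRAB
4. SIG_LOW: (M_NAV) → mode=M_WAIT action=A_LIGHT
5. SIG_NEAR: (M_WAIT) → mode=M_WAIT action=A_TURN
6. SIG_FAIL: (M_WAIT) → mode=M_HOME action=A_GRAB
7. SIG_OK: (M_HOME) → mode=M_FOLLOW action=A_LIGHT

final mode: M_FOLLOW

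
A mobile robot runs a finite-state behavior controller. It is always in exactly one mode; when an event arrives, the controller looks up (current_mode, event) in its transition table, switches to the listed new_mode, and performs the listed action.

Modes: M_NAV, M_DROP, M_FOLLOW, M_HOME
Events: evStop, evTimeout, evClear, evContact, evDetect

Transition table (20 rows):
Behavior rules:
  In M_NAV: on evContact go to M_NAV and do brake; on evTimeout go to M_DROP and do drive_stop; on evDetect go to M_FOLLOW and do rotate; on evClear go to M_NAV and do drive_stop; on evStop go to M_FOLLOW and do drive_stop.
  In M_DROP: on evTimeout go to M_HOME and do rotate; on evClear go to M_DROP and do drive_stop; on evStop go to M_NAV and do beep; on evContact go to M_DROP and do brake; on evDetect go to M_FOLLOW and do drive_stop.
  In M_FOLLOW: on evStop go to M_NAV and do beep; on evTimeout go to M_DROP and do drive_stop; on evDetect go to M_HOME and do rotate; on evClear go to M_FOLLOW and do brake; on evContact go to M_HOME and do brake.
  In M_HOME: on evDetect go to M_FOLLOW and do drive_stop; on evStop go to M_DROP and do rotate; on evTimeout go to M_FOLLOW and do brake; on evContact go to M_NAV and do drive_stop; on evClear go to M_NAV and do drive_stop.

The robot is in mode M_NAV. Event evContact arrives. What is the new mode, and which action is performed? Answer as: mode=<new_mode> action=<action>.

current mode = M_NAV; filter table to that mode:
  (M_NAV, evContact) → (M_NAV, brake)  ← event matches
  (M_NAV, evTimeout) → (M_DROP, drive_stop)
  (M_NAV, evDetect) → (M_FOLLOW, rotate)
  (M_NAV, evClear) → (M_NAV, drive_stop)
  (M_NAV, evStop) → (M_FOLLOW, drive_stop)
event = evContact selects (M_NAV, brake)

mode=M_NAV action=brake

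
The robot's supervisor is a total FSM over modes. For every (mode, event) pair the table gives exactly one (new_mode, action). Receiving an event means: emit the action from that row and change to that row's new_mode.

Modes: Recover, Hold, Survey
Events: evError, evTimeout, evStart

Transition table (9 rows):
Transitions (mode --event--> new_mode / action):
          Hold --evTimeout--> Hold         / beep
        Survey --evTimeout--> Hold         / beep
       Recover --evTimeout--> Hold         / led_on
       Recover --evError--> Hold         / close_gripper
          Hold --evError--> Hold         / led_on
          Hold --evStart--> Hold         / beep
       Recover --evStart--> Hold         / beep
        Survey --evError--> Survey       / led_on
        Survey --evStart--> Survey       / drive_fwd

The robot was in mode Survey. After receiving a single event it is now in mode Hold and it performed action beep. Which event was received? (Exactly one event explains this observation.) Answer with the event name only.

try evError: (Survey, evError) → (Survey, led_on)
try evTimeout: (Survey, evTimeout) → (Hold, beep)  ← matches
try evStart: (Survey, evStart) → (Survey, drive_fwd)

evTimeout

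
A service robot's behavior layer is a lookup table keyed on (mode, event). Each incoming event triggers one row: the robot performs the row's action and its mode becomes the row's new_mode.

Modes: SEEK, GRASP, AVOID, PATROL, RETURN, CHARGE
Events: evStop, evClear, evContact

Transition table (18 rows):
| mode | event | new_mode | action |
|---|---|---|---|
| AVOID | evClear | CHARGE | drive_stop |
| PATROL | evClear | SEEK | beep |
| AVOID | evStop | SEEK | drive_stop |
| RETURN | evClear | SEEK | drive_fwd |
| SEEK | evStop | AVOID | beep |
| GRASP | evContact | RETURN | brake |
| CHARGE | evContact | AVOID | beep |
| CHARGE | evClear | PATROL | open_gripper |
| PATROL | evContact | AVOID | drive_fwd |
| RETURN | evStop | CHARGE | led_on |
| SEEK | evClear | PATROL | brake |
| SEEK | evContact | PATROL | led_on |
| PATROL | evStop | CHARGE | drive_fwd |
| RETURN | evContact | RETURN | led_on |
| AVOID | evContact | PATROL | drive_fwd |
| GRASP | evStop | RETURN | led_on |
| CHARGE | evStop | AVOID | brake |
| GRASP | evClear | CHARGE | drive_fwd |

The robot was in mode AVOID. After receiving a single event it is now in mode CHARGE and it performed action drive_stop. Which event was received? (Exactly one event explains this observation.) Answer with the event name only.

try evStop: (AVOID, evStop) → (SEEK, drive_stop)
try evClear: (AVOID, evClear) → (CHARGE, drive_stop)  ← matches
try evContact: (AVOID, evContact) → (PATROL, drive_fwd)

evClear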